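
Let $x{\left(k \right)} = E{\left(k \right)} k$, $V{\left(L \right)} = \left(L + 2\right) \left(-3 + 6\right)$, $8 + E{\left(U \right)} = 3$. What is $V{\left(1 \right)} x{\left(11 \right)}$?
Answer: $-495$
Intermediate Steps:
$E{\left(U \right)} = -5$ ($E{\left(U \right)} = -8 + 3 = -5$)
$V{\left(L \right)} = 6 + 3 L$ ($V{\left(L \right)} = \left(2 + L\right) 3 = 6 + 3 L$)
$x{\left(k \right)} = - 5 k$
$V{\left(1 \right)} x{\left(11 \right)} = \left(6 + 3 \cdot 1\right) \left(\left(-5\right) 11\right) = \left(6 + 3\right) \left(-55\right) = 9 \left(-55\right) = -495$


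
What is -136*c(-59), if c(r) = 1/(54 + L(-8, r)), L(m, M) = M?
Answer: 136/5 ≈ 27.200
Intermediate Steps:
c(r) = 1/(54 + r)
-136*c(-59) = -136/(54 - 59) = -136/(-5) = -136*(-⅕) = 136/5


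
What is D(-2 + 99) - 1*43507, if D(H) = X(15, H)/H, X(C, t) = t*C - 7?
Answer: -4218731/97 ≈ -43492.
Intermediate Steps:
X(C, t) = -7 + C*t (X(C, t) = C*t - 7 = -7 + C*t)
D(H) = (-7 + 15*H)/H
D(-2 + 99) - 1*43507 = (15 - 7/(-2 + 99)) - 1*43507 = (15 - 7/97) - 43507 = 1448/97 - 43507 = -4218731/97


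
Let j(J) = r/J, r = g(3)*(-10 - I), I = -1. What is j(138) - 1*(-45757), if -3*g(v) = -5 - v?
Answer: 1052407/23 ≈ 45757.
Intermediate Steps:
g(v) = 5/3 + v/3 (g(v) = -(-5 - v)/3 = 5/3 + v/3)
r = -24 (r = (5/3 + (⅓)*3)*(-10 - 1*(-1)) = (5/3 + 1)*(-10 + 1) = (8/3)*(-9) = -24)
j(J) = -24/J
j(138) - 1*(-45757) = -24/138 - 1*(-45757) = -24*1/138 + 45757 = -4/23 + 45757 = 1052407/23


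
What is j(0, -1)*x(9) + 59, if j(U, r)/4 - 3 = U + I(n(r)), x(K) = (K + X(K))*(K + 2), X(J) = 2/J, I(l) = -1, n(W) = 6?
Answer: 7835/9 ≈ 870.56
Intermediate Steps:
x(K) = (2 + K)*(K + 2/K) (x(K) = (K + 2/K)*(K + 2) = (K + 2/K)*(2 + K) = (2 + K)*(K + 2/K))
j(U, r) = 8 + 4*U (j(U, r) = 12 + 4*(U - 1) = 12 + 4*(-1 + U) = 12 + (-4 + 4*U) = 8 + 4*U)
j(0, -1)*x(9) + 59 = (8 + 4*0)*(2 + 9**2 + 2*9 + 4/9) + 59 = (8 + 0)*(2 + 81 + 18 + 4*(1/9)) + 59 = 8*(2 + 81 + 18 + 4/9) + 59 = 8*(913/9) + 59 = 7304/9 + 59 = 7835/9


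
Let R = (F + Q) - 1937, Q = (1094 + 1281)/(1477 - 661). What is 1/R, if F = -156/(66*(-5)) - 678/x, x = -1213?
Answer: -54439440/105234583507 ≈ -0.00051732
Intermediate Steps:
F = 68828/66715 (F = -156/(66*(-5)) - 678/(-1213) = -156/(-330) - 678*(-1/1213) = -156*(-1/330) + 678/1213 = 26/55 + 678/1213 = 68828/66715 ≈ 1.0317)
Q = 2375/816 ≈ 2.9105
R = -105234583507/54439440 (R = (68828/66715 + 2375/816) - 1937 = 214611773/54439440 - 1937 = -105234583507/54439440 ≈ -1933.1)
1/R = 1/(-105234583507/54439440) = -54439440/105234583507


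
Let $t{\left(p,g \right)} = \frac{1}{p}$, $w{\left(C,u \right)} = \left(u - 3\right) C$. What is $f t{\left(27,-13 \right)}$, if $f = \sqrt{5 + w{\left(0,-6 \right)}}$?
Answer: $\frac{\sqrt{5}}{27} \approx 0.082817$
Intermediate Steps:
$w{\left(C,u \right)} = C \left(-3 + u\right)$ ($w{\left(C,u \right)} = \left(-3 + u\right) C = C \left(-3 + u\right)$)
$f = \sqrt{5}$ ($f = \sqrt{5 + 0 \left(-3 - 6\right)} = \sqrt{5 + 0 \left(-9\right)} = \sqrt{5 + 0} = \sqrt{5} \approx 2.2361$)
$f t{\left(27,-13 \right)} = \frac{\sqrt{5}}{27}$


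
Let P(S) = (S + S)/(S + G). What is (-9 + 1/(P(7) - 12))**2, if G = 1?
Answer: 139129/1681 ≈ 82.766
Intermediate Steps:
P(S) = 2*S/(1 + S) (P(S) = (S + S)/(S + 1) = (2*S)/(1 + S) = 2*S/(1 + S))
(-9 + 1/(P(7) - 12))**2 = (-9 + 1/(2*7/(1 + 7) - 12))**2 = (-9 + 1/(2*7/8 - 12))**2 = (-9 + 1/(2*7*(1/8) - 12))**2 = (-9 + 1/(7/4 - 12))**2 = (-9 + 1/(-41/4))**2 = (-9 - 4/41)**2 = (-373/41)**2 = 139129/1681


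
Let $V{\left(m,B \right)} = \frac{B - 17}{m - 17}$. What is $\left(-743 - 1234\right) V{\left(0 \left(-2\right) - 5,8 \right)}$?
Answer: $- \frac{17793}{22} \approx -808.77$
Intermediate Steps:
$V{\left(m,B \right)} = \frac{-17 + B}{-17 + m}$
$\left(-743 - 1234\right) V{\left(0 \left(-2\right) - 5,8 \right)} = \left(-743 - 1234\right) \frac{-17 + 8}{-17 + \left(0 \left(-2\right) - 5\right)} = - 1977 \frac{1}{-17 + \left(0 - 5\right)} \left(-9\right) = - 1977 \frac{1}{-17 - 5} \left(-9\right) = - 1977 \frac{1}{-22} \left(-9\right) = - 1977 \left(\left(- \frac{1}{22}\right) \left(-9\right)\right) = \left(-1977\right) \frac{9}{22} = - \frac{17793}{22}$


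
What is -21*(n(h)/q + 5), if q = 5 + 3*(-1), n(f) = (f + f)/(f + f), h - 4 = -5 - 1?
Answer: -231/2 ≈ -115.50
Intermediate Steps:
h = -2 (h = 4 + (-5 - 1) = 4 - 6 = -2)
n(f) = 1 (n(f) = (2*f)/((2*f)) = (2*f)*(1/(2*f)) = 1)
q = 2 (q = 5 - 3 = 2)
-21*(n(h)/q + 5) = -21*(1/2 + 5) = -21*(1*(½) + 5) = -21*(½ + 5) = -21*11/2 = -231/2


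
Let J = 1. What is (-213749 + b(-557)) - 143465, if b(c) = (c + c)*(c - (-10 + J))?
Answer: 253258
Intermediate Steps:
b(c) = 2*c*(9 + c) (b(c) = (c + c)*(c - (-10 + 1)) = (2*c)*(c - 1*(-9)) = (2*c)*(c + 9) = (2*c)*(9 + c) = 2*c*(9 + c))
(-213749 + b(-557)) - 143465 = (-213749 + 2*(-557)*(9 - 557)) - 143465 = (-213749 + 2*(-557)*(-548)) - 143465 = (-213749 + 610472) - 143465 = 396723 - 143465 = 253258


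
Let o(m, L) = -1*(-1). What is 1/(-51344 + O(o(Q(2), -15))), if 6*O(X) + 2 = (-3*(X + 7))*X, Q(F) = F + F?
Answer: -3/154045 ≈ -1.9475e-5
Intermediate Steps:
Q(F) = 2*F
o(m, L) = 1
O(X) = -⅓ + X*(-21 - 3*X)/6 (O(X) = -⅓ + ((-3*(X + 7))*X)/6 = -⅓ + ((-3*(7 + X))*X)/6 = -⅓ + ((-21 - 3*X)*X)/6 = -⅓ + (X*(-21 - 3*X))/6 = -⅓ + X*(-21 - 3*X)/6)
1/(-51344 + O(o(Q(2), -15))) = 1/(-51344 + (-⅓ - 7/2*1 - ½*1²)) = 1/(-51344 + (-⅓ - 7/2 - ½*1)) = 1/(-51344 + (-⅓ - 7/2 - ½)) = 1/(-51344 - 13/3) = 1/(-154045/3) = -3/154045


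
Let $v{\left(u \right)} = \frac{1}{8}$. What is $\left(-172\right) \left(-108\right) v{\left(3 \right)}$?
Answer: $2322$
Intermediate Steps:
$v{\left(u \right)} = \frac{1}{8}$
$\left(-172\right) \left(-108\right) v{\left(3 \right)} = \left(-172\right) \left(-108\right) \frac{1}{8} = 18576 \cdot \frac{1}{8} = 2322$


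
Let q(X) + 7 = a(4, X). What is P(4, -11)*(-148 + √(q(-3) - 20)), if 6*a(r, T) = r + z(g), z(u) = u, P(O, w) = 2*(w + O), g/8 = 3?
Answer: 2072 - 14*I*√201/3 ≈ 2072.0 - 66.161*I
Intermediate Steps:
g = 24 (g = 8*3 = 24)
P(O, w) = 2*O + 2*w (P(O, w) = 2*(O + w) = 2*O + 2*w)
a(r, T) = 4 + r/6 (a(r, T) = (r + 24)/6 = (24 + r)/6 = 4 + r/6)
q(X) = -7/3 (q(X) = -7 + (4 + (⅙)*4) = -7 + (4 + ⅔) = -7 + 14/3 = -7/3)
P(4, -11)*(-148 + √(q(-3) - 20)) = (2*4 + 2*(-11))*(-148 + √(-7/3 - 20)) = (8 - 22)*(-148 + √(-67/3)) = -14*(-148 + I*√201/3) = 2072 - 14*I*√201/3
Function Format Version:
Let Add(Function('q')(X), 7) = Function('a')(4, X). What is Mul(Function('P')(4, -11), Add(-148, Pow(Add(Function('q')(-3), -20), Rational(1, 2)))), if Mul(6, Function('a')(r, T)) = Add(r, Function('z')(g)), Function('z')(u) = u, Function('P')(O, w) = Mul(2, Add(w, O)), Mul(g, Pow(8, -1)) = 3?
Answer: Add(2072, Mul(Rational(-14, 3), I, Pow(201, Rational(1, 2)))) ≈ Add(2072.0, Mul(-66.161, I))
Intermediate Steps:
g = 24 (g = Mul(8, 3) = 24)
Function('P')(O, w) = Add(Mul(2, O), Mul(2, w)) (Function('P')(O, w) = Mul(2, Add(O, w)) = Add(Mul(2, O), Mul(2, w)))
Function('a')(r, T) = Add(4, Mul(Rational(1, 6), r)) (Function('a')(r, T) = Mul(Rational(1, 6), Add(r, 24)) = Mul(Rational(1, 6), Add(24, r)) = Add(4, Mul(Rational(1, 6), r)))
Function('q')(X) = Rational(-7, 3) (Function('q')(X) = Add(-7, Add(4, Mul(Rational(1, 6), 4))) = Add(-7, Add(4, Rational(2, 3))) = Add(-7, Rational(14, 3)) = Rational(-7, 3))
Mul(Function('P')(4, -11), Add(-148, Pow(Add(Function('q')(-3), -20), Rational(1, 2)))) = Mul(Add(Mul(2, 4), Mul(2, -11)), Add(-148, Pow(Add(Rational(-7, 3), -20), Rational(1, 2)))) = Mul(Add(8, -22), Add(-148, Pow(Rational(-67, 3), Rational(1, 2)))) = Mul(-14, Add(-148, Mul(Rational(1, 3), I, Pow(201, Rational(1, 2))))) = Add(2072, Mul(Rational(-14, 3), I, Pow(201, Rational(1, 2))))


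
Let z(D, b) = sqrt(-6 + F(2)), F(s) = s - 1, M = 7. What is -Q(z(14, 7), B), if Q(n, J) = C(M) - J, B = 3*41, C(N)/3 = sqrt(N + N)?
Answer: 123 - 3*sqrt(14) ≈ 111.78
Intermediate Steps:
C(N) = 3*sqrt(2)*sqrt(N) (C(N) = 3*sqrt(N + N) = 3*sqrt(2*N) = 3*(sqrt(2)*sqrt(N)) = 3*sqrt(2)*sqrt(N))
F(s) = -1 + s
z(D, b) = I*sqrt(5) (z(D, b) = sqrt(-6 + (-1 + 2)) = sqrt(-6 + 1) = sqrt(-5) = I*sqrt(5))
B = 123
Q(n, J) = -J + 3*sqrt(14) (Q(n, J) = 3*sqrt(2)*sqrt(7) - J = 3*sqrt(14) - J = -J + 3*sqrt(14))
-Q(z(14, 7), B) = -(-1*123 + 3*sqrt(14)) = -(-123 + 3*sqrt(14)) = 123 - 3*sqrt(14)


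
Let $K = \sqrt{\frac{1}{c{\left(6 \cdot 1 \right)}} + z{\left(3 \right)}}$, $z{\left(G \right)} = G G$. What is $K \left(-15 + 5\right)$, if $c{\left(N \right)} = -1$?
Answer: $- 20 \sqrt{2} \approx -28.284$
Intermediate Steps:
$z{\left(G \right)} = G^{2}$
$K = 2 \sqrt{2}$ ($K = \sqrt{\frac{1}{-1} + 3^{2}} = \sqrt{-1 + 9} = \sqrt{8} = 2 \sqrt{2} \approx 2.8284$)
$K \left(-15 + 5\right) = 2 \sqrt{2} \left(-15 + 5\right) = 2 \sqrt{2} \left(-10\right) = - 20 \sqrt{2}$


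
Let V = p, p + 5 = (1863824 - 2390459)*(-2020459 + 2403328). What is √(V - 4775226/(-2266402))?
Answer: I*√258924902256008158024607/1133201 ≈ 4.4904e+5*I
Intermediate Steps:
p = -201632215820 (p = -5 + (1863824 - 2390459)*(-2020459 + 2403328) = -5 - 526635*382869 = -5 - 201632215815 = -201632215820)
V = -201632215820
√(V - 4775226/(-2266402)) = √(-201632215820 - 4775226/(-2266402)) = √(-201632215820 - 4775226*(-1/2266402)) = √(-201632215820 + 2387613/1133201) = √(-228489828597052207/1133201) = I*√258924902256008158024607/1133201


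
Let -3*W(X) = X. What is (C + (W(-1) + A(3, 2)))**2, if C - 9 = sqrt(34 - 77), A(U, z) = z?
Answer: 769/9 + 68*I*sqrt(43)/3 ≈ 85.444 + 148.64*I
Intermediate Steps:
W(X) = -X/3
C = 9 + I*sqrt(43) (C = 9 + sqrt(34 - 77) = 9 + sqrt(-43) = 9 + I*sqrt(43) ≈ 9.0 + 6.5574*I)
(C + (W(-1) + A(3, 2)))**2 = ((9 + I*sqrt(43)) + (-1/3*(-1) + 2))**2 = ((9 + I*sqrt(43)) + (1/3 + 2))**2 = ((9 + I*sqrt(43)) + 7/3)**2 = (34/3 + I*sqrt(43))**2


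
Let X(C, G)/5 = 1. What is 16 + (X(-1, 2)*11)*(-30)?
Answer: -1634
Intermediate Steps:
X(C, G) = 5 (X(C, G) = 5*1 = 5)
16 + (X(-1, 2)*11)*(-30) = 16 + (5*11)*(-30) = 16 + 55*(-30) = 16 - 1650 = -1634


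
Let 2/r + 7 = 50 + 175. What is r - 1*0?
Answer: 1/109 ≈ 0.0091743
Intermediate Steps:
r = 1/109 (r = 2/(-7 + (50 + 175)) = 2/(-7 + 225) = 2/218 = 2*(1/218) = 1/109 ≈ 0.0091743)
r - 1*0 = 1/109 - 1*0 = 1/109 + 0 = 1/109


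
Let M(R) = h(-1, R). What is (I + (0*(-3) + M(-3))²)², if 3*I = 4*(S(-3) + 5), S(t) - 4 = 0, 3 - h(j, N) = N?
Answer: 2304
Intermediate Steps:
h(j, N) = 3 - N
M(R) = 3 - R
S(t) = 4 (S(t) = 4 + 0 = 4)
I = 12 (I = (4*(4 + 5))/3 = (4*9)/3 = (⅓)*36 = 12)
(I + (0*(-3) + M(-3))²)² = (12 + (0*(-3) + (3 - 1*(-3)))²)² = (12 + (0 + (3 + 3))²)² = (12 + (0 + 6)²)² = (12 + 6²)² = (12 + 36)² = 48² = 2304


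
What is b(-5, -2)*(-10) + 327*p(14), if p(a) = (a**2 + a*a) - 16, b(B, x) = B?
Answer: 123002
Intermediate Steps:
p(a) = -16 + 2*a**2 (p(a) = (a**2 + a**2) - 16 = 2*a**2 - 16 = -16 + 2*a**2)
b(-5, -2)*(-10) + 327*p(14) = -5*(-10) + 327*(-16 + 2*14**2) = 50 + 327*(-16 + 2*196) = 50 + 327*(-16 + 392) = 50 + 327*376 = 50 + 122952 = 123002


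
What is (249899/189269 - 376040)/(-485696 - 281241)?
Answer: 1514307763/3088455299 ≈ 0.49031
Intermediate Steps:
(249899/189269 - 376040)/(-485696 - 281241) = (249899*(1/189269) - 376040)/(-766937) = (5317/4027 - 376040)*(-1/766937) = -1514307763/4027*(-1/766937) = 1514307763/3088455299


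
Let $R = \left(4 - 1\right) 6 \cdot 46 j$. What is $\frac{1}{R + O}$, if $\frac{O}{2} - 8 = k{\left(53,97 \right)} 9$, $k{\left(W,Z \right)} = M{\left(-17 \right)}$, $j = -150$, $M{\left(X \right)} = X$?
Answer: $- \frac{1}{124490} \approx -8.0328 \cdot 10^{-6}$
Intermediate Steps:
$k{\left(W,Z \right)} = -17$
$O = -290$ ($O = 16 + 2 \left(\left(-17\right) 9\right) = 16 + 2 \left(-153\right) = 16 - 306 = -290$)
$R = -124200$ ($R = \left(4 - 1\right) 6 \cdot 46 \left(-150\right) = 3 \cdot 6 \cdot 46 \left(-150\right) = 18 \cdot 46 \left(-150\right) = 828 \left(-150\right) = -124200$)
$\frac{1}{R + O} = \frac{1}{-124200 - 290} = \frac{1}{-124490} = - \frac{1}{124490}$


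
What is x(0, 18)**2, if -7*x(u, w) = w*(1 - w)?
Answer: 93636/49 ≈ 1910.9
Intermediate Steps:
x(u, w) = -w*(1 - w)/7
x(0, 18)**2 = ((1/7)*18*(-1 + 18))**2 = ((1/7)*18*17)**2 = (306/7)**2 = 93636/49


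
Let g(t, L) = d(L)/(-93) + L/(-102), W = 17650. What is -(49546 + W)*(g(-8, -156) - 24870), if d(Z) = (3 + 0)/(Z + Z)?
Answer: 68690663995409/41106 ≈ 1.6711e+9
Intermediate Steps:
d(Z) = 3/(2*Z) (d(Z) = 3/((2*Z)) = 3*(1/(2*Z)) = 3/(2*Z))
g(t, L) = -1/(62*L) - L/102 (g(t, L) = (3/(2*L))/(-93) + L/(-102) = (3/(2*L))*(-1/93) + L*(-1/102) = -1/(62*L) - L/102)
-(49546 + W)*(g(-8, -156) - 24870) = -(49546 + 17650)*((-1/62/(-156) - 1/102*(-156)) - 24870) = -67196*((-1/62*(-1/156) + 26/17) - 24870) = -67196*((1/9672 + 26/17) - 24870) = -67196*(251489/164424 - 24870) = -67196*(-4088973391)/164424 = -1*(-68690663995409/41106) = 68690663995409/41106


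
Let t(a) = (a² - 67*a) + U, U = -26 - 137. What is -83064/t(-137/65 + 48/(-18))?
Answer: -3158508600/6832201 ≈ -462.30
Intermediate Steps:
U = -163
t(a) = -163 + a² - 67*a (t(a) = (a² - 67*a) - 163 = -163 + a² - 67*a)
-83064/t(-137/65 + 48/(-18)) = -83064/(-163 + (-137/65 + 48/(-18))² - 67*(-137/65 + 48/(-18))) = -83064/(-163 + (-137*1/65 + 48*(-1/18))² - 67*(-137*1/65 + 48*(-1/18))) = -83064/(-163 + (-137/65 - 8/3)² - 67*(-137/65 - 8/3)) = -83064/(-163 + (-931/195)² - 67*(-931/195)) = -83064/(-163 + 866761/38025 + 62377/195) = -83064/6832201/38025 = -83064*38025/6832201 = -3158508600/6832201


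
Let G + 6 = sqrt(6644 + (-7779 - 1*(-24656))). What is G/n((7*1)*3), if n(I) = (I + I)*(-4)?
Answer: 1/28 - sqrt(23521)/168 ≈ -0.87718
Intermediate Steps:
n(I) = -8*I (n(I) = (2*I)*(-4) = -8*I)
G = -6 + sqrt(23521) (G = -6 + sqrt(6644 + (-7779 - 1*(-24656))) = -6 + sqrt(6644 + (-7779 + 24656)) = -6 + sqrt(6644 + 16877) = -6 + sqrt(23521) ≈ 147.37)
G/n((7*1)*3) = (-6 + sqrt(23521))/((-8*7*1*3)) = (-6 + sqrt(23521))/((-56*3)) = (-6 + sqrt(23521))/((-8*21)) = (-6 + sqrt(23521))/(-168) = (-6 + sqrt(23521))*(-1/168) = 1/28 - sqrt(23521)/168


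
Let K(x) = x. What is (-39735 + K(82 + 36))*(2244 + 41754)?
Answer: -1743068766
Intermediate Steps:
(-39735 + K(82 + 36))*(2244 + 41754) = (-39735 + (82 + 36))*(2244 + 41754) = (-39735 + 118)*43998 = -39617*43998 = -1743068766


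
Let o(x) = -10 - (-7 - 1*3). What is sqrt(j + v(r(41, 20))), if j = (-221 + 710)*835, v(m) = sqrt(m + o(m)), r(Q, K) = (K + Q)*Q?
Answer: sqrt(408315 + sqrt(2501)) ≈ 639.03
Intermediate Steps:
o(x) = 0 (o(x) = -10 - (-7 - 3) = -10 - 1*(-10) = -10 + 10 = 0)
r(Q, K) = Q*(K + Q)
v(m) = sqrt(m) (v(m) = sqrt(m + 0) = sqrt(m))
j = 408315 (j = 489*835 = 408315)
sqrt(j + v(r(41, 20))) = sqrt(408315 + sqrt(41*(20 + 41))) = sqrt(408315 + sqrt(41*61)) = sqrt(408315 + sqrt(2501))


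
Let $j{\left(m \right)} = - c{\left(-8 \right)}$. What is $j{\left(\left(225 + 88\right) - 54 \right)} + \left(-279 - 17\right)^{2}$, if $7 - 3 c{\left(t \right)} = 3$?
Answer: $\frac{262844}{3} \approx 87615.0$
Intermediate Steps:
$c{\left(t \right)} = \frac{4}{3}$ ($c{\left(t \right)} = \frac{7}{3} - 1 = \frac{4}{3}$)
$j{\left(m \right)} = - \frac{4}{3}$ ($j{\left(m \right)} = \left(-1\right) \frac{4}{3} = - \frac{4}{3}$)
$j{\left(\left(225 + 88\right) - 54 \right)} + \left(-279 - 17\right)^{2} = - \frac{4}{3} + \left(-279 - 17\right)^{2} = - \frac{4}{3} + \left(-296\right)^{2} = - \frac{4}{3} + 87616 = \frac{262844}{3}$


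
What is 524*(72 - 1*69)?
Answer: 1572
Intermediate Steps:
524*(72 - 1*69) = 524*(72 - 69) = 524*3 = 1572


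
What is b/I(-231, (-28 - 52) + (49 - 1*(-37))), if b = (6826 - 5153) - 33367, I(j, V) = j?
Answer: 31694/231 ≈ 137.20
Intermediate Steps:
b = -31694 (b = 1673 - 33367 = -31694)
b/I(-231, (-28 - 52) + (49 - 1*(-37))) = -31694/(-231) = -31694*(-1/231) = 31694/231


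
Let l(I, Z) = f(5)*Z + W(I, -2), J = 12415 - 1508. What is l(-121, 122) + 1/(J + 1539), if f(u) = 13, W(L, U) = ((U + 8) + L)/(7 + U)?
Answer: 19453099/12446 ≈ 1563.0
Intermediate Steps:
W(L, U) = (8 + L + U)/(7 + U) (W(L, U) = ((8 + U) + L)/(7 + U) = (8 + L + U)/(7 + U))
J = 10907
l(I, Z) = 6/5 + 13*Z + I/5 (l(I, Z) = 13*Z + (8 + I - 2)/(7 - 2) = 13*Z + (6 + I)/5 = 13*Z + (6/5 + I/5) = 6/5 + 13*Z + I/5)
l(-121, 122) + 1/(J + 1539) = (6/5 + 13*122 + (⅕)*(-121)) + 1/(10907 + 1539) = (6/5 + 1586 - 121/5) + 1/12446 = 1563 + 1/12446 = 19453099/12446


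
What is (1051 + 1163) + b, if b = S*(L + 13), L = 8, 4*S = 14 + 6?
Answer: 2319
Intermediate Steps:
S = 5 (S = (14 + 6)/4 = (1/4)*20 = 5)
b = 105 (b = 5*(8 + 13) = 5*21 = 105)
(1051 + 1163) + b = (1051 + 1163) + 105 = 2214 + 105 = 2319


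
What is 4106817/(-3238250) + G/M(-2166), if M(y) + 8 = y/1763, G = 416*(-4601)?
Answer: 1092711703814341/5268632750 ≈ 2.0740e+5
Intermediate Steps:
G = -1914016
M(y) = -8 + y/1763
4106817/(-3238250) + G/M(-2166) = 4106817/(-3238250) - 1914016/(-8 + (1/1763)*(-2166)) = 4106817*(-1/3238250) - 1914016/(-8 - 2166/1763) = -4106817/3238250 - 1914016/(-16270/1763) = -4106817/3238250 - 1914016*(-1763/16270) = -4106817/3238250 + 1687205104/8135 = 1092711703814341/5268632750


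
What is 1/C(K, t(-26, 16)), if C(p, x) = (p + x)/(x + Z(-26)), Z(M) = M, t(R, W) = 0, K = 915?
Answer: -26/915 ≈ -0.028415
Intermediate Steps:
C(p, x) = (p + x)/(-26 + x) (C(p, x) = (p + x)/(x - 26) = (p + x)/(-26 + x))
1/C(K, t(-26, 16)) = 1/((915 + 0)/(-26 + 0)) = 1/(915/(-26)) = 1/(-1/26*915) = 1/(-915/26) = -26/915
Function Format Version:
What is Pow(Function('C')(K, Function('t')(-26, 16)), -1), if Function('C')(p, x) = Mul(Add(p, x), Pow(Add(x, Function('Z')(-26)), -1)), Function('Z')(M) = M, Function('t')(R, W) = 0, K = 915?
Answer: Rational(-26, 915) ≈ -0.028415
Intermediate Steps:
Function('C')(p, x) = Mul(Pow(Add(-26, x), -1), Add(p, x)) (Function('C')(p, x) = Mul(Add(p, x), Pow(Add(x, -26), -1)) = Mul(Add(p, x), Pow(Add(-26, x), -1)) = Mul(Pow(Add(-26, x), -1), Add(p, x)))
Pow(Function('C')(K, Function('t')(-26, 16)), -1) = Pow(Mul(Pow(Add(-26, 0), -1), Add(915, 0)), -1) = Pow(Mul(Pow(-26, -1), 915), -1) = Pow(Mul(Rational(-1, 26), 915), -1) = Pow(Rational(-915, 26), -1) = Rational(-26, 915)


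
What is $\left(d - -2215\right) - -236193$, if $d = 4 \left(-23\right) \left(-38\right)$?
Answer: $241904$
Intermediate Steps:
$d = 3496$ ($d = \left(-92\right) \left(-38\right) = 3496$)
$\left(d - -2215\right) - -236193 = \left(3496 - -2215\right) - -236193 = \left(3496 + 2215\right) + 236193 = 5711 + 236193 = 241904$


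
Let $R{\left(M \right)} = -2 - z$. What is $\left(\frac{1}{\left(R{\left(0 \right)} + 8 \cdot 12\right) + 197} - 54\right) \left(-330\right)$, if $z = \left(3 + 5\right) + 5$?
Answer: $\frac{2476815}{139} \approx 17819.0$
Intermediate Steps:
$z = 13$ ($z = 8 + 5 = 13$)
$R{\left(M \right)} = -15$ ($R{\left(M \right)} = -2 - 13 = -15$)
$\left(\frac{1}{\left(R{\left(0 \right)} + 8 \cdot 12\right) + 197} - 54\right) \left(-330\right) = \left(\frac{1}{\left(-15 + 8 \cdot 12\right) + 197} - 54\right) \left(-330\right) = \left(\frac{1}{\left(-15 + 96\right) + 197} - 54\right) \left(-330\right) = \left(\frac{1}{81 + 197} - 54\right) \left(-330\right) = \left(\frac{1}{278} - 54\right) \left(-330\right) = \left(- \frac{15011}{278}\right) \left(-330\right) = \frac{2476815}{139}$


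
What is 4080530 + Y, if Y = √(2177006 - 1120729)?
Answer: 4080530 + √1056277 ≈ 4.0816e+6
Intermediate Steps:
Y = √1056277 ≈ 1027.8
4080530 + Y = 4080530 + √1056277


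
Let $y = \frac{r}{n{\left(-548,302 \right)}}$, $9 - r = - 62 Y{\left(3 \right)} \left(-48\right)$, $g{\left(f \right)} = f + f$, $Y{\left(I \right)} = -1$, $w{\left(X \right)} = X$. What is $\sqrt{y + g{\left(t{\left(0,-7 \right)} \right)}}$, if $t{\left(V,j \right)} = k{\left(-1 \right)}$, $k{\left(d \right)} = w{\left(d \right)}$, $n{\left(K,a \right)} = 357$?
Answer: $\frac{\sqrt{90083}}{119} \approx 2.5222$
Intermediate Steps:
$k{\left(d \right)} = d$
$t{\left(V,j \right)} = -1$
$g{\left(f \right)} = 2 f$
$r = 2985$ ($r = 9 - \left(-62\right) \left(-1\right) \left(-48\right) = 9 - 62 \left(-48\right) = 9 - -2976 = 9 + 2976 = 2985$)
$y = \frac{995}{119}$ ($y = \frac{2985}{357} = 2985 \cdot \frac{1}{357} = \frac{995}{119} \approx 8.3613$)
$\sqrt{y + g{\left(t{\left(0,-7 \right)} \right)}} = \sqrt{\frac{995}{119} + 2 \left(-1\right)} = \sqrt{\frac{995}{119} - 2} = \sqrt{\frac{757}{119}} = \frac{\sqrt{90083}}{119}$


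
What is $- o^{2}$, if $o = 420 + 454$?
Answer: $-763876$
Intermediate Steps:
$o = 874$
$- o^{2} = - 874^{2} = \left(-1\right) 763876 = -763876$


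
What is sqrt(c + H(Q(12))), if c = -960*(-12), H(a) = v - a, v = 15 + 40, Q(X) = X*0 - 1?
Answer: 2*sqrt(2894) ≈ 107.59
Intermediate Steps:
Q(X) = -1 (Q(X) = 0 - 1 = -1)
v = 55
H(a) = 55 - a
c = 11520
sqrt(c + H(Q(12))) = sqrt(11520 + (55 - 1*(-1))) = sqrt(11520 + (55 + 1)) = sqrt(11520 + 56) = sqrt(11576) = 2*sqrt(2894)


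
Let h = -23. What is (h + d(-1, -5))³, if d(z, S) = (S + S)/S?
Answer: -9261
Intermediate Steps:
d(z, S) = 2 (d(z, S) = (2*S)/S = 2)
(h + d(-1, -5))³ = (-23 + 2)³ = (-21)³ = -9261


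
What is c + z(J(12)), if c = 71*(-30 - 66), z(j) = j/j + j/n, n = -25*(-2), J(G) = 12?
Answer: -170369/25 ≈ -6814.8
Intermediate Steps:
n = 50
z(j) = 1 + j/50 (z(j) = j/j + j/50 = 1 + j*(1/50) = 1 + j/50)
c = -6816 (c = 71*(-96) = -6816)
c + z(J(12)) = -6816 + (1 + (1/50)*12) = -6816 + (1 + 6/25) = -6816 + 31/25 = -170369/25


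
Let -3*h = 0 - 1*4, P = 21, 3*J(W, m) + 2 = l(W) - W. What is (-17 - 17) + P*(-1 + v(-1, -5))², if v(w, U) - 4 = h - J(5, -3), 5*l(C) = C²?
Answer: 491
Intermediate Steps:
l(C) = C²/5
J(W, m) = -⅔ - W/3 + W²/15 (J(W, m) = -⅔ + (W²/5 - W)/3 = -⅔ + (-W + W²/5)/3 = -⅔ + (-W/3 + W²/15) = -⅔ - W/3 + W²/15)
h = 4/3 (h = -(0 - 1*4)/3 = -(0 - 4)/3 = -⅓*(-4) = 4/3 ≈ 1.3333)
v(w, U) = 6 (v(w, U) = 4 + (4/3 - (-⅔ - ⅓*5 + (1/15)*5²)) = 4 + (4/3 - (-⅔ - 5/3 + (1/15)*25)) = 4 + (4/3 - (-⅔ - 5/3 + 5/3)) = 4 + (4/3 - 1*(-⅔)) = 4 + (4/3 + ⅔) = 4 + 2 = 6)
(-17 - 17) + P*(-1 + v(-1, -5))² = (-17 - 17) + 21*(-1 + 6)² = -34 + 21*5² = -34 + 21*25 = -34 + 525 = 491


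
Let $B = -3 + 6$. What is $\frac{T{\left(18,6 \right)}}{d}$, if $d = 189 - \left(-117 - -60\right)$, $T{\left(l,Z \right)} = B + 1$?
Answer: $\frac{2}{123} \approx 0.01626$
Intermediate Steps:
$B = 3$
$T{\left(l,Z \right)} = 4$ ($T{\left(l,Z \right)} = 3 + 1 = 4$)
$d = 246$ ($d = 189 - \left(-117 + 60\right) = 189 - -57 = 189 + 57 = 246$)
$\frac{T{\left(18,6 \right)}}{d} = \frac{4}{246} = 4 \cdot \frac{1}{246} = \frac{2}{123}$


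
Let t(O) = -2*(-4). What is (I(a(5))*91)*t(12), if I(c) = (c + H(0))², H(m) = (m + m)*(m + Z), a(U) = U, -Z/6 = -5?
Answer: 18200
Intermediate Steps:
Z = 30 (Z = -6*(-5) = 30)
H(m) = 2*m*(30 + m) (H(m) = (m + m)*(m + 30) = (2*m)*(30 + m) = 2*m*(30 + m))
t(O) = 8
I(c) = c² (I(c) = (c + 2*0*(30 + 0))² = (c + 2*0*30)² = (c + 0)² = c²)
(I(a(5))*91)*t(12) = (5²*91)*8 = (25*91)*8 = 2275*8 = 18200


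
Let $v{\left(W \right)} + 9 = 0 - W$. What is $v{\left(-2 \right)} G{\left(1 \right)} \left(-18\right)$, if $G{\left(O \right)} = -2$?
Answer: $-252$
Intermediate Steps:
$v{\left(W \right)} = -9 - W$ ($v{\left(W \right)} = -9 + \left(0 - W\right) = -9 - W$)
$v{\left(-2 \right)} G{\left(1 \right)} \left(-18\right) = \left(-9 - -2\right) \left(-2\right) \left(-18\right) = \left(-9 + 2\right) \left(-2\right) \left(-18\right) = \left(-7\right) \left(-2\right) \left(-18\right) = 14 \left(-18\right) = -252$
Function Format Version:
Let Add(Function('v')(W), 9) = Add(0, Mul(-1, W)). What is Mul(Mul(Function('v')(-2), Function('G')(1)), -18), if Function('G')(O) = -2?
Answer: -252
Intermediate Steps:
Function('v')(W) = Add(-9, Mul(-1, W)) (Function('v')(W) = Add(-9, Add(0, Mul(-1, W))) = Add(-9, Mul(-1, W)))
Mul(Mul(Function('v')(-2), Function('G')(1)), -18) = Mul(Mul(Add(-9, Mul(-1, -2)), -2), -18) = Mul(Mul(Add(-9, 2), -2), -18) = Mul(Mul(-7, -2), -18) = Mul(14, -18) = -252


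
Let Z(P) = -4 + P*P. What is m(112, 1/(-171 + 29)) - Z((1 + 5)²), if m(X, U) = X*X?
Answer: 11252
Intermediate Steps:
Z(P) = -4 + P²
m(X, U) = X²
m(112, 1/(-171 + 29)) - Z((1 + 5)²) = 112² - (-4 + ((1 + 5)²)²) = 12544 - (-4 + (6²)²) = 12544 - (-4 + 36²) = 12544 - (-4 + 1296) = 12544 - 1*1292 = 12544 - 1292 = 11252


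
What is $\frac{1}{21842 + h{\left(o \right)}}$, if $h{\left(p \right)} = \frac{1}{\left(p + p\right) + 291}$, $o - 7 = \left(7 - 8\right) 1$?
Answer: $\frac{303}{6618127} \approx 4.5783 \cdot 10^{-5}$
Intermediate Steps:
$o = 6$ ($o = 7 + \left(7 - 8\right) 1 = 7 - 1 = 6$)
$h{\left(p \right)} = \frac{1}{291 + 2 p}$ ($h{\left(p \right)} = \frac{1}{2 p + 291} = \frac{1}{291 + 2 p}$)
$\frac{1}{21842 + h{\left(o \right)}} = \frac{1}{21842 + \frac{1}{291 + 2 \cdot 6}} = \frac{1}{21842 + \frac{1}{291 + 12}} = \frac{1}{21842 + \frac{1}{303}} = \frac{1}{\frac{6618127}{303}} = \frac{303}{6618127}$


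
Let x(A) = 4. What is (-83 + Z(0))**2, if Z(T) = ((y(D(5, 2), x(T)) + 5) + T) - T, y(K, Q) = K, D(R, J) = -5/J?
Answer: 25921/4 ≈ 6480.3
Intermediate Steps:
Z(T) = 5/2 (Z(T) = ((-5/2 + 5) + T) - T = (5/2 + T) - T = 5/2)
(-83 + Z(0))**2 = (-83 + 5/2)**2 = (-161/2)**2 = 25921/4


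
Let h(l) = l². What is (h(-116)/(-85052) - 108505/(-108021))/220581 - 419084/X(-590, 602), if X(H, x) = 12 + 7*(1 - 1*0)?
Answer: -212325382060835137243/9626190119063397 ≈ -22057.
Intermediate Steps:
X(H, x) = 19 (X(H, x) = 12 + 7*(1 + 0) = 12 + 7*1 = 12 + 7 = 19)
(h(-116)/(-85052) - 108505/(-108021))/220581 - 419084/X(-590, 602) = ((-116)²/(-85052) - 108505/(-108021))/220581 - 419084/19 = (13456*(-1/85052) - 108505*(-1/108021))*(1/220581) - 419084*1/19 = (-3364/21263 + 108505/108021)*(1/220581) - 419084/19 = (1943759171/2296850523)*(1/220581) - 419084/19 = 1943759171/506641585213863 - 419084/19 = -212325382060835137243/9626190119063397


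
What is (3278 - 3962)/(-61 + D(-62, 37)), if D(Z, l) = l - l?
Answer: 684/61 ≈ 11.213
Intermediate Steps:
D(Z, l) = 0
(3278 - 3962)/(-61 + D(-62, 37)) = (3278 - 3962)/(-61 + 0) = -684/(-61) = -684*(-1/61) = 684/61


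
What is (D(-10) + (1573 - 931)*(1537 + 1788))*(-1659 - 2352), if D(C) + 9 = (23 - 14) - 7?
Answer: -8562053073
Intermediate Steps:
D(C) = -7 (D(C) = -9 + ((23 - 14) - 7) = -9 + (9 - 7) = -9 + 2 = -7)
(D(-10) + (1573 - 931)*(1537 + 1788))*(-1659 - 2352) = (-7 + (1573 - 931)*(1537 + 1788))*(-1659 - 2352) = (-7 + 642*3325)*(-4011) = (-7 + 2134650)*(-4011) = 2134643*(-4011) = -8562053073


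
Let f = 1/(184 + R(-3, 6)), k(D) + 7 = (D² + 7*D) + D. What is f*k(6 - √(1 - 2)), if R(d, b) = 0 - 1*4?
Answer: 19/45 - I/9 ≈ 0.42222 - 0.11111*I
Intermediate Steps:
R(d, b) = -4 (R(d, b) = 0 - 4 = -4)
k(D) = -7 + D² + 8*D (k(D) = -7 + ((D² + 7*D) + D) = -7 + (D² + 8*D) = -7 + D² + 8*D)
f = 1/180 (f = 1/(184 - 4) = 1/180 ≈ 0.0055556)
f*k(6 - √(1 - 2)) = (-7 + (6 - √(1 - 2))² + 8*(6 - √(1 - 2)))/180 = (-7 + (6 - √(-1))² + 8*(6 - √(-1)))/180 = (-7 + (6 - I)² + 8*(6 - I))/180 = (-7 + (6 - I)² + (48 - 8*I))/180 = (41 + (6 - I)² - 8*I)/180 = 41/180 - 2*I/45 + (6 - I)²/180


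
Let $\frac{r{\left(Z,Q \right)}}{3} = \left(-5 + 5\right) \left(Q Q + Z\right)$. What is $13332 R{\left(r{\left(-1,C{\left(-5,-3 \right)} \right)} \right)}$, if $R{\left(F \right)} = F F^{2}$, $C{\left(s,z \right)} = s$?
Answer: $0$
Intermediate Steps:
$r{\left(Z,Q \right)} = 0$ ($r{\left(Z,Q \right)} = 3 \left(-5 + 5\right) \left(Q Q + Z\right) = 3 \cdot 0 \left(Q^{2} + Z\right) = 3 \cdot 0 \left(Z + Q^{2}\right) = 3 \cdot 0 = 0$)
$R{\left(F \right)} = F^{3}$
$13332 R{\left(r{\left(-1,C{\left(-5,-3 \right)} \right)} \right)} = 13332 \cdot 0^{3} = 13332 \cdot 0 = 0$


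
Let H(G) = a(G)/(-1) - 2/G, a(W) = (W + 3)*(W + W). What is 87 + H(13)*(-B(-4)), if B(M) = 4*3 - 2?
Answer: 55231/13 ≈ 4248.5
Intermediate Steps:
a(W) = 2*W*(3 + W) (a(W) = (3 + W)*(2*W) = 2*W*(3 + W))
B(M) = 10 (B(M) = 12 - 2 = 10)
H(G) = -2/G - 2*G*(3 + G) (H(G) = (2*G*(3 + G))/(-1) - 2/G = (2*G*(3 + G))*(-1) - 2/G = -2*G*(3 + G) - 2/G = -2/G - 2*G*(3 + G))
87 + H(13)*(-B(-4)) = 87 + (2*(-1 + 13**2*(-3 - 1*13))/13)*(-1*10) = 87 + (2*(1/13)*(-1 + 169*(-3 - 13)))*(-10) = 87 + (2*(1/13)*(-1 + 169*(-16)))*(-10) = 87 + (2*(1/13)*(-1 - 2704))*(-10) = 87 + (2*(1/13)*(-2705))*(-10) = 87 - 5410/13*(-10) = 87 + 54100/13 = 55231/13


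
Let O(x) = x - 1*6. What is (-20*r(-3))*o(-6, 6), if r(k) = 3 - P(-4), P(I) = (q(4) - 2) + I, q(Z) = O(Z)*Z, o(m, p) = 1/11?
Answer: -340/11 ≈ -30.909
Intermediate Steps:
o(m, p) = 1/11
O(x) = -6 + x (O(x) = x - 6 = -6 + x)
q(Z) = Z*(-6 + Z) (q(Z) = (-6 + Z)*Z = Z*(-6 + Z))
P(I) = -10 + I (P(I) = (4*(-6 + 4) - 2) + I = (4*(-2) - 2) + I = (-8 - 2) + I = -10 + I)
r(k) = 17 (r(k) = 3 - (-10 - 4) = 3 - 1*(-14) = 3 + 14 = 17)
(-20*r(-3))*o(-6, 6) = -20*17*(1/11) = -340*1/11 = -340/11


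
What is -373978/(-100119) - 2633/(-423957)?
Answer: 17646022697/4716238987 ≈ 3.7415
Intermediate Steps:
-373978/(-100119) - 2633/(-423957) = -373978*(-1/100119) - 2633*(-1/423957) = 373978/100119 + 2633/423957 = 17646022697/4716238987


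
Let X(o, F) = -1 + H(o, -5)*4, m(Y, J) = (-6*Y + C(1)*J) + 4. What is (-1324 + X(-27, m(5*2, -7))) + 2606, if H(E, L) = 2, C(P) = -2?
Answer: 1289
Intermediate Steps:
m(Y, J) = 4 - 6*Y - 2*J (m(Y, J) = (-6*Y - 2*J) + 4 = 4 - 6*Y - 2*J)
X(o, F) = 7 (X(o, F) = -1 + 2*4 = -1 + 8 = 7)
(-1324 + X(-27, m(5*2, -7))) + 2606 = (-1324 + 7) + 2606 = -1317 + 2606 = 1289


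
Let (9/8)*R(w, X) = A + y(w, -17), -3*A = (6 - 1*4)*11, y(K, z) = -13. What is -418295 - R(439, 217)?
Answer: -11293477/27 ≈ -4.1828e+5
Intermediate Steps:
A = -22/3 (A = -(6 - 1*4)*11/3 = -(6 - 4)*11/3 = -2*11/3 = -⅓*22 = -22/3 ≈ -7.3333)
R(w, X) = -488/27 (R(w, X) = 8*(-22/3 - 13)/9 = (8/9)*(-61/3) = -488/27)
-418295 - R(439, 217) = -418295 - 1*(-488/27) = -418295 + 488/27 = -11293477/27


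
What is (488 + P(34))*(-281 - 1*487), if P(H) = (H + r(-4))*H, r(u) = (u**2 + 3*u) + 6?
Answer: -1523712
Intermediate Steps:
r(u) = 6 + u**2 + 3*u
P(H) = H*(10 + H) (P(H) = (H + (6 + (-4)**2 + 3*(-4)))*H = (H + (6 + 16 - 12))*H = (H + 10)*H = (10 + H)*H = H*(10 + H))
(488 + P(34))*(-281 - 1*487) = (488 + 34*(10 + 34))*(-281 - 1*487) = (488 + 34*44)*(-281 - 487) = (488 + 1496)*(-768) = 1984*(-768) = -1523712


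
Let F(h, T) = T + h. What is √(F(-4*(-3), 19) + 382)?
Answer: √413 ≈ 20.322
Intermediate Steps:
√(F(-4*(-3), 19) + 382) = √((19 - 4*(-3)) + 382) = √((19 + 12) + 382) = √(31 + 382) = √413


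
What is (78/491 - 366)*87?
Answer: -15627636/491 ≈ -31828.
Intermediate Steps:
(78/491 - 366)*87 = -179628/491*87 = -15627636/491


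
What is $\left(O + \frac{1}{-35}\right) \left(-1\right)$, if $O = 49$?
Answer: $- \frac{1714}{35} \approx -48.971$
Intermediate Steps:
$\left(O + \frac{1}{-35}\right) \left(-1\right) = \left(49 + \frac{1}{-35}\right) \left(-1\right) = \left(49 - \frac{1}{35}\right) \left(-1\right) = \frac{1714}{35} \left(-1\right) = - \frac{1714}{35}$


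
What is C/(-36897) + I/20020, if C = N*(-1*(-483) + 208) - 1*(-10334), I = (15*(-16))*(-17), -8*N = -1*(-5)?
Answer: -2725759/42210168 ≈ -0.064576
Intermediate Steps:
N = -5/8 (N = -(-1)*(-5)/8 = -⅛*5 = -5/8 ≈ -0.62500)
I = 4080 (I = -240*(-17) = 4080)
C = 79217/8 (C = -5*(-1*(-483) + 208)/8 - 1*(-10334) = -5*(483 + 208)/8 + 10334 = -5/8*691 + 10334 = -3455/8 + 10334 = 79217/8 ≈ 9902.1)
C/(-36897) + I/20020 = (79217/8)/(-36897) + 4080/20020 = (79217/8)*(-1/36897) + 4080*(1/20020) = -79217/295176 + 204/1001 = -2725759/42210168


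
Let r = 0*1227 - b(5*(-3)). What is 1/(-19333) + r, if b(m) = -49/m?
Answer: -947332/289995 ≈ -3.2667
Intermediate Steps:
r = -49/15 (r = 0*1227 - (-49)/(5*(-3)) = 0 - (-49)/(-15) = 0 - (-49)*(-1)/15 = 0 - 1*49/15 = 0 - 49/15 = -49/15 ≈ -3.2667)
1/(-19333) + r = 1/(-19333) - 49/15 = -1/19333 - 49/15 = -947332/289995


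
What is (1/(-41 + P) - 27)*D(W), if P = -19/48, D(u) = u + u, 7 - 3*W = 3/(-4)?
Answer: -554869/3974 ≈ -139.62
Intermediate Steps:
W = 31/12 (W = 7/3 - 1/(-4) = 7/3 - (-1)/4 = 7/3 - 1/3*(-3/4) = 7/3 + 1/4 = 31/12 ≈ 2.5833)
D(u) = 2*u
P = -19/48 (P = -19*1/48 = -19/48 ≈ -0.39583)
(1/(-41 + P) - 27)*D(W) = (1/(-41 - 19/48) - 27)*(2*(31/12)) = (1/(-1987/48) - 27)*(31/6) = (-48/1987 - 27)*(31/6) = -53697/1987*31/6 = -554869/3974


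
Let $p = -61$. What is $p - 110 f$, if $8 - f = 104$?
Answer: $10499$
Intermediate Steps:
$f = -96$ ($f = 8 - 104 = -96$)
$p - 110 f = -61 - -10560 = -61 + 10560 = 10499$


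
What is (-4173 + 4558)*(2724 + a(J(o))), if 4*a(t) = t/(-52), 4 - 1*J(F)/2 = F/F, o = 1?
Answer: 109067805/104 ≈ 1.0487e+6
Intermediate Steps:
J(F) = 6 (J(F) = 8 - 2*F/F = 8 - 2*1 = 8 - 2 = 6)
a(t) = -t/208 (a(t) = (t/(-52))/4 = (t*(-1/52))/4 = (-t/52)/4 = -t/208)
(-4173 + 4558)*(2724 + a(J(o))) = (-4173 + 4558)*(2724 - 1/208*6) = 385*(2724 - 3/104) = 385*(283293/104) = 109067805/104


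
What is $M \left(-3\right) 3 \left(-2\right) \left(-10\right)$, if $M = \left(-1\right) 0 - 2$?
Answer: $360$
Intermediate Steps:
$M = -2$ ($M = 0 - 2 = -2$)
$M \left(-3\right) 3 \left(-2\right) \left(-10\right) = - 2 \left(-3\right) 3 \left(-2\right) \left(-10\right) = - 2 \left(\left(-9\right) \left(-2\right)\right) \left(-10\right) = \left(-2\right) 18 \left(-10\right) = \left(-36\right) \left(-10\right) = 360$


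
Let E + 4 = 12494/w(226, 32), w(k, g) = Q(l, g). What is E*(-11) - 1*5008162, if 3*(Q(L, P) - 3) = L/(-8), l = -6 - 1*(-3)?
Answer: -126302422/25 ≈ -5.0521e+6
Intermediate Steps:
l = -3 (l = -6 + 3 = -3)
Q(L, P) = 3 - L/24 (Q(L, P) = 3 + (L/(-8))/3 = 3 + (L*(-⅛))/3 = 3 + (-L/8)/3 = 3 - L/24)
w(k, g) = 25/8 (w(k, g) = 3 - 1/24*(-3) = 3 + ⅛ = 25/8)
E = 99852/25 (E = -4 + 12494/(25/8) = -4 + 12494*(8/25) = -4 + 99952/25 = 99852/25 ≈ 3994.1)
E*(-11) - 1*5008162 = (99852/25)*(-11) - 1*5008162 = -1098372/25 - 5008162 = -126302422/25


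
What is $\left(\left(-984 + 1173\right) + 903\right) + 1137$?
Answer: $2229$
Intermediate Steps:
$\left(\left(-984 + 1173\right) + 903\right) + 1137 = \left(189 + 903\right) + 1137 = 1092 + 1137 = 2229$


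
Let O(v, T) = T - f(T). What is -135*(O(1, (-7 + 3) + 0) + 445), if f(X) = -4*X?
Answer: -57375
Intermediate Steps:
O(v, T) = 5*T (O(v, T) = T - (-4)*T = T + 4*T = 5*T)
-135*(O(1, (-7 + 3) + 0) + 445) = -135*(5*((-7 + 3) + 0) + 445) = -135*(5*(-4 + 0) + 445) = -135*(5*(-4) + 445) = -135*(-20 + 445) = -135*425 = -57375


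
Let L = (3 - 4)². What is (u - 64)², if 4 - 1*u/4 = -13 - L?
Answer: 64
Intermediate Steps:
L = 1 (L = (-1)² = 1)
u = 72 (u = 16 - 4*(-13 - 1*1) = 16 - 4*(-13 - 1) = 16 - 4*(-14) = 16 + 56 = 72)
(u - 64)² = (72 - 64)² = 8² = 64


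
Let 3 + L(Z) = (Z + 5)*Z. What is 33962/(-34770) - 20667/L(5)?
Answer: -360093902/817095 ≈ -440.70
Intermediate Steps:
L(Z) = -3 + Z*(5 + Z) (L(Z) = -3 + (Z + 5)*Z = -3 + (5 + Z)*Z = -3 + Z*(5 + Z))
33962/(-34770) - 20667/L(5) = 33962/(-34770) - 20667/(-3 + 5² + 5*5) = 33962*(-1/34770) - 20667/(-3 + 25 + 25) = -16981/17385 - 20667/47 = -360093902/817095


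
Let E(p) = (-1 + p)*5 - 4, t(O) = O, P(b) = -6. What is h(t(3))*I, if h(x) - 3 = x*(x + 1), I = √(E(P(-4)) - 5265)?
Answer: 30*I*√1326 ≈ 1092.4*I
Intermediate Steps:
E(p) = -9 + 5*p (E(p) = (-5 + 5*p) - 4 = -9 + 5*p)
I = 2*I*√1326 (I = √((-9 + 5*(-6)) - 5265) = √((-9 - 30) - 5265) = √(-39 - 5265) = √(-5304) = 2*I*√1326 ≈ 72.829*I)
h(x) = 3 + x*(1 + x) (h(x) = 3 + x*(x + 1) = 3 + x*(1 + x))
h(t(3))*I = (3 + 3 + 3²)*(2*I*√1326) = (3 + 3 + 9)*(2*I*√1326) = 15*(2*I*√1326) = 30*I*√1326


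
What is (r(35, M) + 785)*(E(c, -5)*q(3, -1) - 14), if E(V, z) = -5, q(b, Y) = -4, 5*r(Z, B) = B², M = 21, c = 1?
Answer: 26196/5 ≈ 5239.2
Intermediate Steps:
r(Z, B) = B²/5
(r(35, M) + 785)*(E(c, -5)*q(3, -1) - 14) = ((⅕)*21² + 785)*(-5*(-4) - 14) = ((⅕)*441 + 785)*(20 - 14) = (441/5 + 785)*6 = (4366/5)*6 = 26196/5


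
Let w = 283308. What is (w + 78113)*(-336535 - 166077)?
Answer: -181654531652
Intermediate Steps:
(w + 78113)*(-336535 - 166077) = (283308 + 78113)*(-336535 - 166077) = 361421*(-502612) = -181654531652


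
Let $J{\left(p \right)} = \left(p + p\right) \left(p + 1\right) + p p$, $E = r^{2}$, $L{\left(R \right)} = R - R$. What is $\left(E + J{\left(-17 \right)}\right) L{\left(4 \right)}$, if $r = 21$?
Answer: $0$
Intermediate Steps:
$L{\left(R \right)} = 0$
$E = 441$ ($E = 21^{2} = 441$)
$J{\left(p \right)} = p^{2} + 2 p \left(1 + p\right)$ ($J{\left(p \right)} = 2 p \left(1 + p\right) + p^{2} = p^{2} + 2 p \left(1 + p\right)$)
$\left(E + J{\left(-17 \right)}\right) L{\left(4 \right)} = \left(441 - 17 \left(2 + 3 \left(-17\right)\right)\right) 0 = \left(441 - 17 \left(2 - 51\right)\right) 0 = \left(441 - -833\right) 0 = \left(441 + 833\right) 0 = 1274 \cdot 0 = 0$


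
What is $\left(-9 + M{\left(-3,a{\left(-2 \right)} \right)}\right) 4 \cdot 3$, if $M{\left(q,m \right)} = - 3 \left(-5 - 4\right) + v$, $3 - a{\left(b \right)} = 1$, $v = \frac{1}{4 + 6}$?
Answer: $\frac{1086}{5} \approx 217.2$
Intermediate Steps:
$v = \frac{1}{10} \approx 0.1$
$a{\left(b \right)} = 2$ ($a{\left(b \right)} = 3 - 1 = 2$)
$M{\left(q,m \right)} = \frac{271}{10}$ ($M{\left(q,m \right)} = - 3 \left(-5 - 4\right) + \frac{1}{10} = \left(-3\right) \left(-9\right) + \frac{1}{10} = 27 + \frac{1}{10} = \frac{271}{10}$)
$\left(-9 + M{\left(-3,a{\left(-2 \right)} \right)}\right) 4 \cdot 3 = \left(-9 + \frac{271}{10}\right) 4 \cdot 3 = \frac{181}{10} \cdot 12 = \frac{1086}{5}$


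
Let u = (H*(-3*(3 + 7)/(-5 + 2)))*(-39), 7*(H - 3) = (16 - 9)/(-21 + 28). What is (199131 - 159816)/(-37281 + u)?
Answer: -91735/89849 ≈ -1.0210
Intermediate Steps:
H = 22/7 (H = 3 + ((16 - 9)/(-21 + 28))/7 = 3 + (7/7)/7 = 3 + (7*(⅐))/7 = 3 + (⅐)*1 = 3 + ⅐ = 22/7 ≈ 3.1429)
u = -8580/7 (u = (22*(-3*(3 + 7)/(-5 + 2))/7)*(-39) = (22*(-30/(-3))/7)*(-39) = (22*(-30*(-1)/3)/7)*(-39) = (22*(-3*(-10/3))/7)*(-39) = ((22/7)*10)*(-39) = (220/7)*(-39) = -8580/7 ≈ -1225.7)
(199131 - 159816)/(-37281 + u) = (199131 - 159816)/(-37281 - 8580/7) = 39315/(-269547/7) = 39315*(-7/269547) = -91735/89849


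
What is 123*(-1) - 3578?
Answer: -3701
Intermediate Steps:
123*(-1) - 3578 = -123 - 3578 = -3701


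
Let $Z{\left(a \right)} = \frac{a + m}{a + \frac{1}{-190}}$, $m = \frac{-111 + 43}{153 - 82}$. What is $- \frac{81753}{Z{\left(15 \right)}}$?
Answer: $- \frac{16536915087}{189430} \approx -87298.0$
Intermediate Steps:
$m = - \frac{68}{71} \approx -0.95775$
$Z{\left(a \right)} = \frac{- \frac{68}{71} + a}{- \frac{1}{190} + a}$ ($Z{\left(a \right)} = \frac{a - \frac{68}{71}}{a + \frac{1}{-190}} = \frac{- \frac{68}{71} + a}{a - \frac{1}{190}} = \frac{- \frac{68}{71} + a}{- \frac{1}{190} + a}$)
$- \frac{81753}{Z{\left(15 \right)}} = - \frac{81753}{\frac{190}{71} \frac{1}{-1 + 190 \cdot 15} \left(-68 + 71 \cdot 15\right)} = - \frac{81753}{\frac{190}{71} \frac{1}{-1 + 2850} \left(-68 + 1065\right)} = - \frac{81753}{\frac{190}{71} \cdot \frac{1}{2849} \cdot 997} = - \frac{81753}{\frac{189430}{202279}} = \left(-81753\right) \frac{202279}{189430} = - \frac{16536915087}{189430}$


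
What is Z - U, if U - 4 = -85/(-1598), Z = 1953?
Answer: 183201/94 ≈ 1948.9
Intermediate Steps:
U = 381/94 (U = 4 - 85/(-1598) = 4 - 85*(-1/1598) = 4 + 5/94 = 381/94 ≈ 4.0532)
Z - U = 1953 - 1*381/94 = 1953 - 381/94 = 183201/94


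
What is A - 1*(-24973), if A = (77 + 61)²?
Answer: 44017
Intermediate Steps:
A = 19044 (A = 138² = 19044)
A - 1*(-24973) = 19044 - 1*(-24973) = 19044 + 24973 = 44017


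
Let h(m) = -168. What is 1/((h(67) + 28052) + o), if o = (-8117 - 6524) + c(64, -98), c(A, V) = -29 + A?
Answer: 1/13278 ≈ 7.5313e-5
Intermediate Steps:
o = -14606 (o = (-8117 - 6524) + (-29 + 64) = -14641 + 35 = -14606)
1/((h(67) + 28052) + o) = 1/((-168 + 28052) - 14606) = 1/(27884 - 14606) = 1/13278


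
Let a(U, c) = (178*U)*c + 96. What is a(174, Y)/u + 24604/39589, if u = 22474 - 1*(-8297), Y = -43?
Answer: -17321193872/406064373 ≈ -42.656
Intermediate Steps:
u = 30771 (u = 22474 + 8297 = 30771)
a(U, c) = 96 + 178*U*c (a(U, c) = 178*U*c + 96 = 96 + 178*U*c)
a(174, Y)/u + 24604/39589 = (96 + 178*174*(-43))/30771 + 24604/39589 = (96 - 1331796)*(1/30771) + 24604*(1/39589) = -1331700*1/30771 + 24604/39589 = -443900/10257 + 24604/39589 = -17321193872/406064373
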